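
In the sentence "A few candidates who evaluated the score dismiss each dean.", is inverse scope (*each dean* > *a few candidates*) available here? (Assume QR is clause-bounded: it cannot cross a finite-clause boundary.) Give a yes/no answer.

Yes

*each dean* is a matrix argument; only *a few candidates* is modified by the relative clause *who evaluated the score*, so the RC island is irrelevant to the target quantifier.
Since no island is crossed, the inverse ordering is licensed alongside surface scope.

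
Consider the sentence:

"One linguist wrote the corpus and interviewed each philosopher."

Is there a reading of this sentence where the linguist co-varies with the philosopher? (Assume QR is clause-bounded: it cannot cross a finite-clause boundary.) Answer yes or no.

The described interpretation is the *each philosopher* > *one linguist* scoping.
*each philosopher* is embedded in one conjunct of the coordinate structure (*interviewed each philosopher*).
QR out of a conjunct would have to apply non-ATB, which the CSC forbids.
So the wide-scope reading for *each philosopher* is blocked.
(Only the surface reading survives: one fixed linguist with respect to all the relevant philosophers.)

No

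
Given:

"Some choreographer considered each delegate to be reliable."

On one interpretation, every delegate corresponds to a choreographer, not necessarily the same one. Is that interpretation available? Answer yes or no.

This is the *each delegate* > *some choreographer* reading.
ECM infinitives lack a CP barrier, so *each delegate* can QR over the matrix subject *some choreographer*.
Nothing blocks QR of the lower DP to a position above the higher one, so inverse scope is available.

Yes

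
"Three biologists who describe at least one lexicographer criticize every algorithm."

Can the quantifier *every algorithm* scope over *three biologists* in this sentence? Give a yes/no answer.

Although the sentence contains a relative clause (*who describe at least one lexicographer*), *every algorithm* is outside it, in the matrix VP.
Ordinary QR to a clause-peripheral position gives the wide-scope LF for the lower DP.
The sentence is scopally ambiguous between *three biologists* > *every algorithm* and *every algorithm* > *three biologists*.

Yes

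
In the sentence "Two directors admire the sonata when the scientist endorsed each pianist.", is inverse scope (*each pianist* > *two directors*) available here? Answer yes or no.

No

*each pianist* sits inside the adjunct clause *when the scientist endorsed each pianist*.
Scope out of an adjunct clause is unavailable: QR respects the adjunct-island constraint.
So the wide-scope reading for *each pianist* is blocked.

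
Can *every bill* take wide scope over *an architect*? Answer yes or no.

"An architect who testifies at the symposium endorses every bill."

*every bill* is a matrix argument; only *an architect* is modified by the relative clause *who testifies at the symposium*, so the RC island is irrelevant to the target quantifier.
Nothing blocks QR of the lower DP to a position above the higher one, so inverse scope is available.
So *every bill* > *an architect* is among the available readings.

Yes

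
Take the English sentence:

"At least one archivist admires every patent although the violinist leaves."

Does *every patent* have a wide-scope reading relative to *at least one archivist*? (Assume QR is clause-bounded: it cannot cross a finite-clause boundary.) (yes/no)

Yes

Although there is an adjunct clause, *every patent* is in the main clause, not inside the adjunct.
With no island boundary between them, the object can take inverse scope over the subject via ordinary QR within the clause.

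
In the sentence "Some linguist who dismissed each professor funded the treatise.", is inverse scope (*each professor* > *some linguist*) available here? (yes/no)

The target quantifier *each professor* is part of the relative clause *who dismissed each professor*.
A relative clause is a scope island — quantifier raising cannot cross its boundary.
The inverse ordering *each professor* > *some linguist* is therefore underivable.
(Only the surface reading survives: one fixed linguist with respect to all the relevant professors.)

No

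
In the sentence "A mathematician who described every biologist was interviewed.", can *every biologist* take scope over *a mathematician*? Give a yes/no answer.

No

*every biologist* is embedded in the relative clause *who described every biologist*.
A relative clause is a scope island — quantifier raising cannot cross its boundary.
The inverse ordering *every biologist* > *a mathematician* is therefore underivable.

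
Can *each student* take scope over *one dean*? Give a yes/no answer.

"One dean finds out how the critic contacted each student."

No

Structurally, *each student* is inside the embedded question *how the critic contacted each student*.
QR across an interrogative CP boundary is ruled out as a wh-island violation.
Hence only narrow scope for *each student* (under *one dean*) survives.
(Only the surface reading survives: one fixed dean with respect to all the relevant students.)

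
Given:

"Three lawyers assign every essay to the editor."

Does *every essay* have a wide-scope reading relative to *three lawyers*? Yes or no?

Yes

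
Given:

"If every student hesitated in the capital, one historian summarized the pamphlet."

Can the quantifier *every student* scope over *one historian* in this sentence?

*every student* occurs within the adjunct clause *if every student hesitated in the capital*.
The adjunct-island constraint bars QR out of an adverbial clause.
The ordering *every student* > *one historian* is therefore underivable.

No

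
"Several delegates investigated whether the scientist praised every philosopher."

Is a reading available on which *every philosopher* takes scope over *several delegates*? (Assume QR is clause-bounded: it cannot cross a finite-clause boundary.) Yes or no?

No

The target quantifier *every philosopher* is part of the embedded question *whether the scientist praised every philosopher*.
An indirect question is a wh-island; the filled [Spec,CP] blocks QR across the CP edge.
So *every philosopher* cannot raise high enough to outscope *several delegates*; only the surface ordering *several delegates* > *every philosopher* is available.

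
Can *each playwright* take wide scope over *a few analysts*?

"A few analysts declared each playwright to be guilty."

Yes

*each playwright* is the subject of an ECM infinitive — the infinitival complement of an ECM verb is not a scope island, so *each playwright* can raise into the matrix clause.
Clause-internal QR can adjoin the lower DP above the subject, yielding the inverse reading.
The sentence is scopally ambiguous between *a few analysts* > *each playwright* and *each playwright* > *a few analysts*.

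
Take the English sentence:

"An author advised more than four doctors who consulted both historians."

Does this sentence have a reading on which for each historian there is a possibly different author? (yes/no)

No

That reading corresponds to *both historians* > *an author*.
The target quantifier *both historians* is part of the relative clause *who consulted both historians* modifying *more than four doctors*.
The relative clause forms an island for QR, so the quantifier is confined to the head noun's restrictor.
*both historians* is confined to the island and cannot take scope over *an author*.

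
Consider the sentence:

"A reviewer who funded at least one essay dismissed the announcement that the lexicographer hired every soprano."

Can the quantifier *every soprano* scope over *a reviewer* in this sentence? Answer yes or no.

No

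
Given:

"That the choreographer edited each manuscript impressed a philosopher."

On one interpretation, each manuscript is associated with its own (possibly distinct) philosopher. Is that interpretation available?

This is the *each manuscript* > *a philosopher* reading.
The DP *each manuscript* is contained in the sentential subject *that the choreographer edited each manuscript*.
The Sentential Subject Constraint rules out raising the quantifier out of the that-clause subject.
The ordering *each manuscript* > *a philosopher* is therefore underivable.

No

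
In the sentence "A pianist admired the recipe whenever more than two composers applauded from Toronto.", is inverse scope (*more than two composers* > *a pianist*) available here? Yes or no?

*more than two composers* is embedded in the adjunct clause *whenever more than two composers applauded from Toronto*.
The adjunct-island constraint bars QR out of an adverbial clause.
Hence only narrow scope for *more than two composers* (under *a pianist*) survives.
(Only the surface reading survives: one fixed pianist with respect to all the relevant composers.)

No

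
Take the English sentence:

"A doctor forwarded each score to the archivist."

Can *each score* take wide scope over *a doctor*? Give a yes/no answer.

Yes

*a doctor* and *each score* are co-arguments of the matrix verb, with nothing but a clause-internal boundary between them.
QR within a single clause is free, so the lower quantifier may take scope over the higher one.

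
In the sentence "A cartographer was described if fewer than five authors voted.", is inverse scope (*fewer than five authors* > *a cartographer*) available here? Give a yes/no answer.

No

*fewer than five authors* is embedded in the adjunct clause *if fewer than five authors voted*.
Since the clause is an adjunct (not a complement), the Adjunct Condition blocks QR across its edge.
There is no licit LF on which *fewer than five authors* c-commands *a cartographer*.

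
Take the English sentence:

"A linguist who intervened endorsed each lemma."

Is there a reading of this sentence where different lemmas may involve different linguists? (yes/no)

Yes

The described interpretation is the *each lemma* > *a linguist* scoping.
*each lemma* is a matrix argument; only *a linguist* is modified by the relative clause *who intervened*, so the RC island is irrelevant to the target quantifier.
QR within a single clause is free, so the lower quantifier may take scope over the higher one.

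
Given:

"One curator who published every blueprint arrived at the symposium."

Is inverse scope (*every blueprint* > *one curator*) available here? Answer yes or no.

No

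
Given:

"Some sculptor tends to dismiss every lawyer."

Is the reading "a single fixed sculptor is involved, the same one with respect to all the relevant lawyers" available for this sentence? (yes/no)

Yes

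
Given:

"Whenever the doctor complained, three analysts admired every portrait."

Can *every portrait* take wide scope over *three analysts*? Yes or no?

Yes

Although there is an adjunct clause, *every portrait* is in the main clause, not inside the adjunct.
No island intervenes, so both surface and inverse scope are derivable.
The sentence is scopally ambiguous between *three analysts* > *every portrait* and *every portrait* > *three analysts*.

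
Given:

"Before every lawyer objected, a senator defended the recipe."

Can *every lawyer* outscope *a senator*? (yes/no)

No

The DP *every lawyer* is contained in the adjunct clause *before every lawyer objected*.
Adverbial clauses are not L-marked, so they are barriers for QR — the quantifier cannot escape the adjunct.
So the wide-scope reading for *every lawyer* is blocked.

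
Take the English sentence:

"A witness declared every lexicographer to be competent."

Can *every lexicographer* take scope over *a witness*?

Yes

*every lexicographer* is the subject of an ECM infinitive — the infinitival complement of an ECM verb is not a scope island, so *every lexicographer* can raise into the matrix clause.
No island intervenes, so both surface and inverse scope are derivable.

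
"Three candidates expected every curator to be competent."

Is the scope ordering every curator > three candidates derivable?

*every curator* is an ECM subject; ECM complements are not islands, and the embedded quantifier may take matrix scope.
Clause-internal QR can adjoin the lower DP above the subject, yielding the inverse reading.

Yes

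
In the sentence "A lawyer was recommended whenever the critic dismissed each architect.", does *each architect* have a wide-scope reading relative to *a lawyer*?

No

*each architect* is embedded in the adjunct clause *whenever the critic dismissed each architect*.
The adjunct-island constraint bars QR out of an adverbial clause.
The inverse ordering *each architect* > *a lawyer* is therefore underivable.
(Only the surface reading survives: one fixed lawyer with respect to all the relevant architects.)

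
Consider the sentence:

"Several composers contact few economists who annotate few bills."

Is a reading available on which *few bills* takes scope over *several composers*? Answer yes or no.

*few bills* occurs within the relative clause *who annotate few bills* modifying *few economists*.
Relative clauses are scope islands: a quantifier cannot QR out of a relative clause to take scope in the matrix clause.
There is no licit LF on which *few bills* c-commands *several composers*.

No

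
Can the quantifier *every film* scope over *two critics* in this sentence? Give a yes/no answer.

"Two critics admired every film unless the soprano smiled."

The adjunct clause does not contain *every film*, which is the matrix object.
Ordinary QR to a clause-peripheral position gives the wide-scope LF for the lower DP.
Both orderings are possible: *two critics* > *every film* and *every film* > *two critics*.

Yes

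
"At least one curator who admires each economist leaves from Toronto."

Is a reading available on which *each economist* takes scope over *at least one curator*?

*each economist* occurs within the relative clause *who admires each economist*.
A relative clause is a scope island — quantifier raising cannot cross its boundary.
*each economist* > *at least one curator* would require crossing that boundary, which is illicit.

No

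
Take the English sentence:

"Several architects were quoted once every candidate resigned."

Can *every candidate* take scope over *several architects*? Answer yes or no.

No

The target quantifier *every candidate* is part of the adjunct clause *once every candidate resigned*.
Adjuncts are opaque for quantifier raising; a quantifier in an adjunct stays inside it.
Hence only narrow scope for *every candidate* (under *several architects*) survives.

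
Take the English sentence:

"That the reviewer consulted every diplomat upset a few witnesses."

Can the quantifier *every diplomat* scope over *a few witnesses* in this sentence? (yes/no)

*every diplomat* sits inside the sentential subject *that the reviewer consulted every diplomat*.
The Sentential Subject Constraint rules out raising the quantifier out of the that-clause subject.
So the wide-scope reading for *every diplomat* is blocked.

No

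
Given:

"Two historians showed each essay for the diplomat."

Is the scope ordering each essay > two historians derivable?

Both DPs are arguments of the same predicate; there is no clause or island boundary between them.
Clause-internal QR can adjoin the lower DP above the subject, yielding the inverse reading.
So *each essay* > *two historians* is among the available readings.

Yes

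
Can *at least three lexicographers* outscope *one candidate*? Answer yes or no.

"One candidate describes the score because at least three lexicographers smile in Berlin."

The target quantifier *at least three lexicographers* is part of the adjunct clause *because at least three lexicographers smile in Berlin*.
Adverbial clauses are not L-marked, so they are barriers for QR — the quantifier cannot escape the adjunct.
So the wide-scope reading for *at least three lexicographers* is blocked.

No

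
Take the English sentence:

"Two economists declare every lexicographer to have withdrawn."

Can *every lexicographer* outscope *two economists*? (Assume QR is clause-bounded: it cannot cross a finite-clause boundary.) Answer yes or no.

Yes

*every lexicographer* is the subject of an ECM infinitive — the infinitival complement of an ECM verb is not a scope island, so *every lexicographer* can raise into the matrix clause.
Ordinary QR to a clause-peripheral position gives the wide-scope LF for the lower DP.
Both orderings are possible: *two economists* > *every lexicographer* and *every lexicographer* > *two economists*.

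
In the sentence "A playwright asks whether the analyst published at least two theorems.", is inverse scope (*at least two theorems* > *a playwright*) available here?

No

*at least two theorems* sits inside the embedded question *whether the analyst published at least two theorems*.
The wh-island constraint blocks QR out of an embedded interrogative.
There is no licit LF on which *at least two theorems* c-commands *a playwright*.
(Only the surface reading survives: one fixed playwright with respect to all the relevant theorems.)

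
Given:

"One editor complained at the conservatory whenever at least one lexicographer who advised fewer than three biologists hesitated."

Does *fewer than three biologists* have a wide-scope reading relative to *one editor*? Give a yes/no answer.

No

Structurally, *fewer than three biologists* is inside the relative clause *who advised fewer than three biologists*, which is itself inside the adjunct *whenever at least one lexicographer who advised fewer than three biologists hesitated*.
Nested islands: the RC island is itself inside an adjunct island, so wide scope is doubly excluded.
So *fewer than three biologists* cannot raise to a position above *one editor*.
(Only the surface reading survives: one fixed editor with respect to all the relevant biologists.)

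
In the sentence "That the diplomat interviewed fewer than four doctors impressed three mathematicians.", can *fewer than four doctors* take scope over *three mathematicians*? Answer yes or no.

*fewer than four doctors* sits inside the sentential subject *that the diplomat interviewed fewer than four doctors*.
Sentential subjects are islands: a quantifier inside the subject clause cannot raise over the matrix predicate.
So *fewer than four doctors* cannot raise to a position above *three mathematicians*.

No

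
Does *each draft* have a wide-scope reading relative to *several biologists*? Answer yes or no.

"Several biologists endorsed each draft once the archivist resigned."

Yes

Neither queried DP is inside the adjunct, so the adjunct-island constraint does not apply.
Nothing blocks QR of the lower DP to a position above the higher one, so inverse scope is available.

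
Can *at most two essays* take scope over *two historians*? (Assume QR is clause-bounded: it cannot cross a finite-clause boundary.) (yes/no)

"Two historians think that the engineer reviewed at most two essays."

Structurally, *at most two essays* is inside the finite complement clause *that the engineer reviewed at most two essays*.
Given the clause-boundedness assumption, QR cannot cross the finite CP into the matrix.
So the wide-scope reading for *at most two essays* is blocked.

No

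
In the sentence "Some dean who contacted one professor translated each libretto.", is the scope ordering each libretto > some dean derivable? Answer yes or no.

Yes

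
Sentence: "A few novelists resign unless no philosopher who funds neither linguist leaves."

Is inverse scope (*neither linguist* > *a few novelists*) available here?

No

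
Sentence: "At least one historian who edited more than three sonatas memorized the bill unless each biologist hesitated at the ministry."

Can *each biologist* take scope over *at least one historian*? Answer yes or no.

No

The target quantifier *each biologist* is part of the adjunct clause *unless each biologist hesitated at the ministry*.
Adverbial clauses are not L-marked, so they are barriers for QR — the quantifier cannot escape the adjunct.
*each biologist* > *at least one historian* would require crossing that boundary, which is illicit.
(Only the surface reading survives: one fixed historian with respect to all the relevant biologists.)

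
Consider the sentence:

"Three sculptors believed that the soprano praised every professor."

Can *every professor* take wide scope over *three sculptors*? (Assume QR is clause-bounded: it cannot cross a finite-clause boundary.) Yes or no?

No

The target quantifier *every professor* is part of the finite complement clause *that the soprano praised every professor*.
Under clause-bounded QR, a quantifier in an embedded finite clause cannot raise into the matrix clause.
There is no licit LF on which *every professor* c-commands *three sculptors*.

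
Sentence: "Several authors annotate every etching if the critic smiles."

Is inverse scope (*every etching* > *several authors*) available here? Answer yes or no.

The adjunct island is irrelevant here — *every etching* and *several authors* are both in the matrix clause.
Ordinary QR to a clause-peripheral position gives the wide-scope LF for the lower DP.

Yes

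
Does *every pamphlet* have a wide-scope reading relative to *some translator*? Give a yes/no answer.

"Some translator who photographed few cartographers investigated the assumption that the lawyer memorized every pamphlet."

No

*every pamphlet* sits inside the complex NP *the assumption that the lawyer memorized every pamphlet*.
The complex NP is opaque for QR — the quantifier is frozen inside the noun's complement.
So the wide-scope reading for *every pamphlet* is blocked.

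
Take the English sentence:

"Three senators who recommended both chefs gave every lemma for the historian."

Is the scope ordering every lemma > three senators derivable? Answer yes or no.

Yes

*every lemma* is a matrix argument; only *three senators* is modified by the relative clause *who recommended both chefs*, so the RC island is irrelevant to the target quantifier.
Since no island is crossed, the inverse ordering is licensed alongside surface scope.
Both orderings are possible: *three senators* > *every lemma* and *every lemma* > *three senators*.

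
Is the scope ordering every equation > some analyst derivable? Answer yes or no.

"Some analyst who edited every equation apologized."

No

The target quantifier *every equation* is part of the relative clause *who edited every equation*.
A relative clause is a scope island — quantifier raising cannot cross its boundary.
There is no licit LF on which *every equation* c-commands *some analyst*.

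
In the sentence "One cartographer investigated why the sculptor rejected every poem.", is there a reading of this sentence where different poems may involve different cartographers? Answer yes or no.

No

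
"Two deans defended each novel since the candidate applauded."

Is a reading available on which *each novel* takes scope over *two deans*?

Yes

The adjunct island is irrelevant here — *each novel* and *two deans* are both in the matrix clause.
With no island boundary between them, the object can take inverse scope over the subject via ordinary QR within the clause.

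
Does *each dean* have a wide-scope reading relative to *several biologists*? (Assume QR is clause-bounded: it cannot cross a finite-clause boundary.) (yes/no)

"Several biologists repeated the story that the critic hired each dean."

*each dean* sits inside the complex NP *the story that the critic hired each dean*.
A that-clause complement to a noun is an island; QR cannot cross the NP boundary.
So the wide-scope reading for *each dean* is blocked.

No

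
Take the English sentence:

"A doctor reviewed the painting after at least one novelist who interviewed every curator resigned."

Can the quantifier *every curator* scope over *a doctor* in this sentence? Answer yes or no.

No

Structurally, *every curator* is inside the relative clause *who interviewed every curator*, which is itself inside the adjunct *after at least one novelist who interviewed every curator resigned*.
Two island boundaries intervene — the relative clause and the adjunct. Either alone would block QR.
*every curator* is confined to the island and cannot take scope over *a doctor*.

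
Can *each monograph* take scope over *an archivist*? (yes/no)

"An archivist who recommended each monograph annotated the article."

*each monograph* is embedded in the relative clause *who recommended each monograph*.
The relative clause forms an island for QR, so the quantifier is confined to the head noun's restrictor.
So *each monograph* cannot raise high enough to outscope *an archivist*; only the surface ordering *an archivist* > *each monograph* is available.

No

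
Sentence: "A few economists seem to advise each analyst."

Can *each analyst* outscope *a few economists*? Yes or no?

*each analyst* is the object of the infinitival complement of a raising predicate; raising infinitives are transparent for QR, so the two DPs are in effect clausemates.
Clause-internal QR can adjoin the lower DP above the subject, yielding the inverse reading.
Both orderings are possible: *a few economists* > *each analyst* and *each analyst* > *a few economists*.

Yes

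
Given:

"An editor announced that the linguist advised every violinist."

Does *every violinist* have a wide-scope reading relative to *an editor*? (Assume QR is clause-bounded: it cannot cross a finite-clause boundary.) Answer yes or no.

No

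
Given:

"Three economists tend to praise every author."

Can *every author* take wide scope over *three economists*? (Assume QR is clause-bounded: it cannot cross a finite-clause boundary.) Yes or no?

The matrix predicate is a raising verb, whose infinitival complement is not a scope island — *every author* can QR into the matrix clause.
QR within a single clause is free, so the lower quantifier may take scope over the higher one.
Both orderings are possible: *three economists* > *every author* and *every author* > *three economists*.

Yes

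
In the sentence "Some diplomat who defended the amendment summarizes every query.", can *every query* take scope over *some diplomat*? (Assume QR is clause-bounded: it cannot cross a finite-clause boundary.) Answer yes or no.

Yes

Although the sentence contains a relative clause (*who defended the amendment*), *every query* is outside it, in the matrix VP.
QR within a single clause is free, so the lower quantifier may take scope over the higher one.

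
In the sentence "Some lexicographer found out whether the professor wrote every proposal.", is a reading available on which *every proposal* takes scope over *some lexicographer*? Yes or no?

No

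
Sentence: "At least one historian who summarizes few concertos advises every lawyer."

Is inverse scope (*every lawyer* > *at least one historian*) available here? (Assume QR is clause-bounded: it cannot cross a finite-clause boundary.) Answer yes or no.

Although the sentence contains a relative clause (*who summarizes few concertos*), *every lawyer* is outside it, in the matrix VP.
QR within a single clause is free, so the lower quantifier may take scope over the higher one.
Both orderings are possible: *at least one historian* > *every lawyer* and *every lawyer* > *at least one historian*.

Yes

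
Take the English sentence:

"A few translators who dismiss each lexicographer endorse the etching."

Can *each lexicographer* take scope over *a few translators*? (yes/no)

No

Structurally, *each lexicographer* is inside the relative clause *who dismiss each lexicographer*.
A relative clause is a scope island — quantifier raising cannot cross its boundary.
So the wide-scope reading for *each lexicographer* is blocked.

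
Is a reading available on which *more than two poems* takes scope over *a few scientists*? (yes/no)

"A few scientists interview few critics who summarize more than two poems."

Structurally, *more than two poems* is inside the relative clause *who summarize more than two poems* modifying *few critics*.
QR out of a relative clause is ruled out by the relative-clause island constraint.
So the wide-scope reading for *more than two poems* is blocked.

No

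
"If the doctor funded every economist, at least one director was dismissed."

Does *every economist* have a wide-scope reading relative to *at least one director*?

Structurally, *every economist* is inside the adjunct clause *if the doctor funded every economist*.
Since the clause is an adjunct (not a complement), the Adjunct Condition blocks QR across its edge.
There is no licit LF on which *every economist* c-commands *at least one director*.

No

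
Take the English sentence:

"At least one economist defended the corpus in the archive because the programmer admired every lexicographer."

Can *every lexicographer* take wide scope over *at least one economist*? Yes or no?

No

*every lexicographer* occurs within the adjunct clause *because the programmer admired every lexicographer*.
Adverbial clauses are not L-marked, so they are barriers for QR — the quantifier cannot escape the adjunct.
So *every lexicographer* cannot raise to a position above *at least one economist*.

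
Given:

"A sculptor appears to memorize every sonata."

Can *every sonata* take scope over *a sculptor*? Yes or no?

*every sonata* is inside a raising infinitive, which is transparent to QR (no CP barrier), so it behaves as a matrix argument.
Since no island is crossed, the inverse ordering is licensed alongside surface scope.
Both orderings are possible: *a sculptor* > *every sonata* and *every sonata* > *a sculptor*.

Yes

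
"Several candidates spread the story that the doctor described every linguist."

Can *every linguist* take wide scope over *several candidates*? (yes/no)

No

*every linguist* occurs within the complex NP *the story that the doctor described every linguist*.
Noun-complement clauses are scope islands (the Complex NP Constraint): a quantifier inside one cannot scope into the matrix.
*every linguist* > *several candidates* would require crossing that boundary, which is illicit.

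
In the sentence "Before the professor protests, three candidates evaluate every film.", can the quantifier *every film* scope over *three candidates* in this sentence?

Neither queried DP is inside the adjunct, so the adjunct-island constraint does not apply.
With no island boundary between them, the object can take inverse scope over the subject via ordinary QR within the clause.
So *every film* > *three candidates* is among the available readings.

Yes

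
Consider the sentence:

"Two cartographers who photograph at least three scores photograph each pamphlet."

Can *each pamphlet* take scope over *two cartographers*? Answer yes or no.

*each pamphlet* is a matrix argument; only *two cartographers* is modified by the relative clause *who photograph at least three scores*, so the RC island is irrelevant to the target quantifier.
Nothing blocks QR of the lower DP to a position above the higher one, so inverse scope is available.
So *each pamphlet* > *two cartographers* is among the available readings.

Yes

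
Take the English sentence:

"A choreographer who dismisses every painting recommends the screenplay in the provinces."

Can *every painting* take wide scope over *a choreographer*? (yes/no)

No

The DP *every painting* is contained in the relative clause *who dismisses every painting*.
QR out of a relative clause is ruled out by the relative-clause island constraint.
Hence only narrow scope for *every painting* (under *a choreographer*) survives.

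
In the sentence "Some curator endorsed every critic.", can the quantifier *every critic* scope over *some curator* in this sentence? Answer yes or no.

*every critic* is the matrix object and *some curator* the matrix subject; the two are clausemates.
QR within a single clause is free, so the lower quantifier may take scope over the higher one.

Yes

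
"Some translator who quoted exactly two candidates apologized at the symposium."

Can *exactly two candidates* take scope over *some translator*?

No

The target quantifier *exactly two candidates* is part of the relative clause *who quoted exactly two candidates*.
Relative clauses are scope islands: a quantifier cannot QR out of a relative clause to take scope in the matrix clause.
Hence only narrow scope for *exactly two candidates* (under *some translator*) survives.
(Only the surface reading survives: one fixed translator with respect to all the relevant candidates.)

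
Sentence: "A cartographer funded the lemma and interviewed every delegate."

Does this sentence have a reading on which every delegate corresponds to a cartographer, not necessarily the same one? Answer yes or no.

No

The described interpretation is the *every delegate* > *a cartographer* scoping.
*every delegate* occurs within one conjunct of the coordinate structure (*interviewed every delegate*).
The Coordinate Structure Constraint blocks movement (including QR) out of a single conjunct.
So *every delegate* cannot raise high enough to outscope *a cartographer*; only the surface ordering *a cartographer* > *every delegate* is available.
(Only the surface reading survives: one fixed cartographer with respect to all the relevant delegates.)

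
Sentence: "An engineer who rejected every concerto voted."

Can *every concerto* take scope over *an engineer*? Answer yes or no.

*every concerto* occurs within the relative clause *who rejected every concerto*.
Relative clauses are scope islands: a quantifier cannot QR out of a relative clause to take scope in the matrix clause.
Hence only narrow scope for *every concerto* (under *an engineer*) survives.
(Only the surface reading survives: one fixed engineer with respect to all the relevant concertos.)

No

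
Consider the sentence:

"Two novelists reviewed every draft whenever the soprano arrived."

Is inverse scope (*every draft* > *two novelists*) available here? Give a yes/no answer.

Yes

Although there is an adjunct clause, *every draft* is in the main clause, not inside the adjunct.
Ordinary QR to a clause-peripheral position gives the wide-scope LF for the lower DP.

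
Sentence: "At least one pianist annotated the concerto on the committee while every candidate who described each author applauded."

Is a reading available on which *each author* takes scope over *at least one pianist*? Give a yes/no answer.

Structurally, *each author* is inside the relative clause *who described each author*, which is itself inside the adjunct *while every candidate who described each author applauded*.
The quantifier would have to escape first the RC and then the adjunct — two independent island violations.
The inverse ordering *each author* > *at least one pianist* is therefore underivable.

No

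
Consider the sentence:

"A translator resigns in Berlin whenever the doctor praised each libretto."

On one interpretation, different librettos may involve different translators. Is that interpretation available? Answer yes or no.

No

The paraphrase describes the scope ordering *each libretto* > *a translator*.
Structurally, *each libretto* is inside the adjunct clause *whenever the doctor praised each libretto*.
Since the clause is an adjunct (not a complement), the Adjunct Condition blocks QR across its edge.
So the wide-scope reading for *each libretto* is blocked.
(Only the surface reading survives: one fixed translator with respect to all the relevant librettos.)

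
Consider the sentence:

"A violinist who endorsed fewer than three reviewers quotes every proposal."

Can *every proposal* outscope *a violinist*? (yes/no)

Yes

The RC *who endorsed fewer than three reviewers* is an island, but *every proposal* is not inside it — it is the matrix object, a clausemate of *a violinist*.
Clause-internal QR can adjoin the lower DP above the subject, yielding the inverse reading.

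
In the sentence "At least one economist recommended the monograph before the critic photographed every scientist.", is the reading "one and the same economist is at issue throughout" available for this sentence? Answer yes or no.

That reading corresponds to *at least one economist* > *every scientist*.
That is the surface-scope ordering, which is always one of the available readings — island constraints only ever restrict inverse scope.

Yes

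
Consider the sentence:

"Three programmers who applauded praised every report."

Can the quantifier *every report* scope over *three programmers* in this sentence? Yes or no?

The RC *who applauded* is an island, but *every report* is not inside it — it is the matrix object, a clausemate of *three programmers*.
QR within a single clause is free, so the lower quantifier may take scope over the higher one.

Yes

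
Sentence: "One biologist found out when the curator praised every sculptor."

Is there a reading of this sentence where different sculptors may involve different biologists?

No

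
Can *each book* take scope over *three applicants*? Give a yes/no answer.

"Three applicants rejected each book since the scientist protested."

Yes

Neither queried DP is inside the adjunct, so the adjunct-island constraint does not apply.
Ordinary QR to a clause-peripheral position gives the wide-scope LF for the lower DP.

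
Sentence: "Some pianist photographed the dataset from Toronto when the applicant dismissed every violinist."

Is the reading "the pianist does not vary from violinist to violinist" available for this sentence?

That reading corresponds to *some pianist* > *every violinist*.
Surface scope (*some pianist* > *every violinist*) is always derivable; islands only block QR, not in-situ interpretation.

Yes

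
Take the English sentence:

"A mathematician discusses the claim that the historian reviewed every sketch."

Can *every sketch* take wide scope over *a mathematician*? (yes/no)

The target quantifier *every sketch* is part of the complex NP *the claim that the historian reviewed every sketch*.
The Complex NP Constraint bars QR out of the complement clause of a noun.
Hence only narrow scope for *every sketch* (under *a mathematician*) survives.

No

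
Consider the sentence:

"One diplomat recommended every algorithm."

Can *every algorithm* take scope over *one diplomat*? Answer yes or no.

Yes

*one diplomat* and *every algorithm* are co-arguments of the matrix verb, with nothing but a clause-internal boundary between them.
Since no island is crossed, the inverse ordering is licensed alongside surface scope.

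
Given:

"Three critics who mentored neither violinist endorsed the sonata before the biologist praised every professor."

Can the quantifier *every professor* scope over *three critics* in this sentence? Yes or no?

No

The DP *every professor* is contained in the adjunct clause *before the biologist praised every professor*.
Scope out of an adjunct clause is unavailable: QR respects the adjunct-island constraint.
So *every professor* cannot raise high enough to outscope *three critics*; only the surface ordering *three critics* > *every professor* is available.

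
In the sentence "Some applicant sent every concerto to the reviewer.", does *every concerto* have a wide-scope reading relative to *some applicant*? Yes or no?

Both DPs are arguments of the same predicate; there is no clause or island boundary between them.
Since no island is crossed, the inverse ordering is licensed alongside surface scope.
The sentence is scopally ambiguous between *some applicant* > *every concerto* and *every concerto* > *some applicant*.

Yes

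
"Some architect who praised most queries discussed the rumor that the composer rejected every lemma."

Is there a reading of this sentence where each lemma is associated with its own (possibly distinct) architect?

No

That reading corresponds to *every lemma* > *some architect*.
*every lemma* is embedded in the complex NP *the rumor that the composer rejected every lemma*.
The Complex NP Constraint bars QR out of the complement clause of a noun.
There is no licit LF on which *every lemma* c-commands *some architect*.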